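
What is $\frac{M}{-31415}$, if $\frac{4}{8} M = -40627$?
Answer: $\frac{81254}{31415} \approx 2.5865$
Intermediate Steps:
$M = -81254$ ($M = 2 \left(-40627\right) = -81254$)
$\frac{M}{-31415} = - \frac{81254}{-31415} = \left(-81254\right) \left(- \frac{1}{31415}\right) = \frac{81254}{31415}$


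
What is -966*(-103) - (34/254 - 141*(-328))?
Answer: 6762733/127 ≈ 53250.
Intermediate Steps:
-966*(-103) - (34/254 - 141*(-328)) = 99498 - (34*(1/254) + 46248) = 99498 - (17/127 + 46248) = 99498 - 1*5873513/127 = 99498 - 5873513/127 = 6762733/127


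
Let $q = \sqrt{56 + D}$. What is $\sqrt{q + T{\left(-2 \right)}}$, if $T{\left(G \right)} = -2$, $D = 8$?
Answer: $\sqrt{6} \approx 2.4495$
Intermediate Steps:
$q = 8$ ($q = \sqrt{56 + 8} = \sqrt{64} = 8$)
$\sqrt{q + T{\left(-2 \right)}} = \sqrt{8 - 2} = \sqrt{6}$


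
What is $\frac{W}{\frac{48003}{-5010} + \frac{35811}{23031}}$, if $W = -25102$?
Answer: $\frac{107274150060}{34301629} \approx 3127.4$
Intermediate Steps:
$\frac{W}{\frac{48003}{-5010} + \frac{35811}{23031}} = - \frac{25102}{\frac{48003}{-5010} + \frac{35811}{23031}} = - \frac{25102}{48003 \left(- \frac{1}{5010}\right) + 35811 \cdot \frac{1}{23031}} = - \frac{25102}{- \frac{16001}{1670} + \frac{3979}{2559}} = - \frac{25102}{- \frac{34301629}{4273530}} = \left(-25102\right) \left(- \frac{4273530}{34301629}\right) = \frac{107274150060}{34301629}$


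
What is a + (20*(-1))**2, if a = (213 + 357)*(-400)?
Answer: -227600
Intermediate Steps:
a = -228000 (a = 570*(-400) = -228000)
a + (20*(-1))**2 = -228000 + (20*(-1))**2 = -228000 + (-20)**2 = -228000 + 400 = -227600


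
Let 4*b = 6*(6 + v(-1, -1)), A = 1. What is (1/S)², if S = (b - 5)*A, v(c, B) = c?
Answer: 4/25 ≈ 0.16000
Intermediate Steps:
b = 15/2 (b = (6*(6 - 1))/4 = (6*5)/4 = (¼)*30 = 15/2 ≈ 7.5000)
S = 5/2 (S = (15/2 - 5)*1 = (5/2)*1 = 5/2 ≈ 2.5000)
(1/S)² = (1/(5/2))² = (⅖)² = 4/25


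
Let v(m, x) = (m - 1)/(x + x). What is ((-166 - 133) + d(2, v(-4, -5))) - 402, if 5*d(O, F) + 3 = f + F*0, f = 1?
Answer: -3507/5 ≈ -701.40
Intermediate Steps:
v(m, x) = (-1 + m)/(2*x) (v(m, x) = (-1 + m)/((2*x)) = (-1 + m)*(1/(2*x)) = (-1 + m)/(2*x))
d(O, F) = -2/5 (d(O, F) = -3/5 + (1 + F*0)/5 = -3/5 + (1 + 0)/5 = -3/5 + (1/5)*1 = -3/5 + 1/5 = -2/5)
((-166 - 133) + d(2, v(-4, -5))) - 402 = ((-166 - 133) - 2/5) - 402 = (-299 - 2/5) - 402 = -1497/5 - 402 = -3507/5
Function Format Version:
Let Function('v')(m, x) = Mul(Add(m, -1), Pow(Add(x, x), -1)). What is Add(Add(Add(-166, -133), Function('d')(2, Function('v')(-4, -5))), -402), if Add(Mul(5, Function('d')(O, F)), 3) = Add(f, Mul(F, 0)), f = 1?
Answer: Rational(-3507, 5) ≈ -701.40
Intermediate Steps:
Function('v')(m, x) = Mul(Rational(1, 2), Pow(x, -1), Add(-1, m)) (Function('v')(m, x) = Mul(Add(-1, m), Pow(Mul(2, x), -1)) = Mul(Add(-1, m), Mul(Rational(1, 2), Pow(x, -1))) = Mul(Rational(1, 2), Pow(x, -1), Add(-1, m)))
Function('d')(O, F) = Rational(-2, 5) (Function('d')(O, F) = Add(Rational(-3, 5), Mul(Rational(1, 5), Add(1, Mul(F, 0)))) = Add(Rational(-3, 5), Mul(Rational(1, 5), Add(1, 0))) = Add(Rational(-3, 5), Mul(Rational(1, 5), 1)) = Add(Rational(-3, 5), Rational(1, 5)) = Rational(-2, 5))
Add(Add(Add(-166, -133), Function('d')(2, Function('v')(-4, -5))), -402) = Add(Add(Add(-166, -133), Rational(-2, 5)), -402) = Add(Add(-299, Rational(-2, 5)), -402) = Add(Rational(-1497, 5), -402) = Rational(-3507, 5)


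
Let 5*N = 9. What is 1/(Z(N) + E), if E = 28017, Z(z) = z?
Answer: 5/140094 ≈ 3.5690e-5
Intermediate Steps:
N = 9/5 (N = (⅕)*9 = 9/5 ≈ 1.8000)
1/(Z(N) + E) = 1/(9/5 + 28017) = 1/(140094/5) = 5/140094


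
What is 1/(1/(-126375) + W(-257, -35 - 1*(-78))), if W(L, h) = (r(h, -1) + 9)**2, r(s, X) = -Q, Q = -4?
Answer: 126375/21357374 ≈ 0.0059172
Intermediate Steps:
r(s, X) = 4 (r(s, X) = -1*(-4) = 4)
W(L, h) = 169 (W(L, h) = (4 + 9)**2 = 13**2 = 169)
1/(1/(-126375) + W(-257, -35 - 1*(-78))) = 1/(1/(-126375) + 169) = 1/(-1/126375 + 169) = 1/(21357374/126375) = 126375/21357374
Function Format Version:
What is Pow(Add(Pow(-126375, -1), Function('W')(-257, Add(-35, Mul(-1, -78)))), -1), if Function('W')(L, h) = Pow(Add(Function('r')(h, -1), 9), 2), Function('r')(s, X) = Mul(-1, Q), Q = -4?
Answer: Rational(126375, 21357374) ≈ 0.0059172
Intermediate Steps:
Function('r')(s, X) = 4 (Function('r')(s, X) = Mul(-1, -4) = 4)
Function('W')(L, h) = 169 (Function('W')(L, h) = Pow(Add(4, 9), 2) = Pow(13, 2) = 169)
Pow(Add(Pow(-126375, -1), Function('W')(-257, Add(-35, Mul(-1, -78)))), -1) = Pow(Add(Pow(-126375, -1), 169), -1) = Pow(Add(Rational(-1, 126375), 169), -1) = Pow(Rational(21357374, 126375), -1) = Rational(126375, 21357374)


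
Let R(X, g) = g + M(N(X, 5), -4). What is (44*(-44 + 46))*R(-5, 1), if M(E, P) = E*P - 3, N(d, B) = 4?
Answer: -1584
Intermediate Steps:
M(E, P) = -3 + E*P
R(X, g) = -19 + g (R(X, g) = g + (-3 + 4*(-4)) = g + (-3 - 16) = g - 19 = -19 + g)
(44*(-44 + 46))*R(-5, 1) = (44*(-44 + 46))*(-19 + 1) = (44*2)*(-18) = 88*(-18) = -1584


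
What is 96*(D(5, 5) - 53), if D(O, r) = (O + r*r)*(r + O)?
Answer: 23712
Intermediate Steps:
D(O, r) = (O + r)*(O + r²) (D(O, r) = (O + r²)*(O + r) = (O + r)*(O + r²))
96*(D(5, 5) - 53) = 96*((5² + 5³ + 5*5 + 5*5²) - 53) = 96*((25 + 125 + 25 + 5*25) - 53) = 96*((25 + 125 + 25 + 125) - 53) = 96*(300 - 53) = 96*247 = 23712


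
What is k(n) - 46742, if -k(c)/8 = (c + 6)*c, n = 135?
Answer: -199022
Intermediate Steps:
k(c) = -8*c*(6 + c) (k(c) = -8*(c + 6)*c = -8*(6 + c)*c = -8*c*(6 + c))
k(n) - 46742 = -8*135*(6 + 135) - 46742 = -8*135*141 - 46742 = -152280 - 46742 = -199022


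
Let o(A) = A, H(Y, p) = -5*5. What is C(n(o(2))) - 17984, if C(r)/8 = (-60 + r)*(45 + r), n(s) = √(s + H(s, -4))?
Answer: -39768 - 120*I*√23 ≈ -39768.0 - 575.5*I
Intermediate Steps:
H(Y, p) = -25
n(s) = √(-25 + s) (n(s) = √(s - 25) = √(-25 + s))
C(r) = 8*(-60 + r)*(45 + r) (C(r) = 8*((-60 + r)*(45 + r)) = 8*(-60 + r)*(45 + r))
C(n(o(2))) - 17984 = (-21600 - 120*√(-25 + 2) + 8*(√(-25 + 2))²) - 17984 = (-21600 - 120*I*√23 + 8*(√(-23))²) - 17984 = (-21600 - 120*I*√23 + 8*(I*√23)²) - 17984 = (-21600 - 120*I*√23 + 8*(-23)) - 17984 = (-21600 - 120*I*√23 - 184) - 17984 = (-21784 - 120*I*√23) - 17984 = -39768 - 120*I*√23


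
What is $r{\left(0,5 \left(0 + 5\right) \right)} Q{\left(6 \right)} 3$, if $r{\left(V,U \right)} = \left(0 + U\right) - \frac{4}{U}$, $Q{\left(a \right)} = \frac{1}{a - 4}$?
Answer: $\frac{1863}{50} \approx 37.26$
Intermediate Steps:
$Q{\left(a \right)} = \frac{1}{-4 + a}$
$r{\left(V,U \right)} = U - \frac{4}{U}$
$r{\left(0,5 \left(0 + 5\right) \right)} Q{\left(6 \right)} 3 = \left(5 \left(0 + 5\right) - \frac{4}{5 \left(0 + 5\right)}\right) \frac{1}{-4 + 6} \cdot 3 = \left(5 \cdot 5 - \frac{4}{5 \cdot 5}\right) \frac{1}{2} \cdot 3 = \left(25 - \frac{4}{25}\right) \frac{1}{2} \cdot 3 = \left(25 - \frac{4}{25}\right) \frac{3}{2} = \frac{621}{25} \cdot \frac{3}{2} = \frac{1863}{50}$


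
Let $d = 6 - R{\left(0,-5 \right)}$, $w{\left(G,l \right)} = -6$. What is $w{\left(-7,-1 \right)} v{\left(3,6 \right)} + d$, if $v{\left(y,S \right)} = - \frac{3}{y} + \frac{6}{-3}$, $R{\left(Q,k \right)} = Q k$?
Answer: $24$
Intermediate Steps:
$d = 6$ ($d = 6 - 0 \left(-5\right) = 6 - 0 = 6 + 0 = 6$)
$v{\left(y,S \right)} = -2 - \frac{3}{y}$ ($v{\left(y,S \right)} = - \frac{3}{y} + 6 \left(- \frac{1}{3}\right) = - \frac{3}{y} - 2 = -2 - \frac{3}{y}$)
$w{\left(-7,-1 \right)} v{\left(3,6 \right)} + d = - 6 \left(-2 - \frac{3}{3}\right) + 6 = - 6 \left(-2 - 1\right) + 6 = \left(-6\right) \left(-3\right) + 6 = 18 + 6 = 24$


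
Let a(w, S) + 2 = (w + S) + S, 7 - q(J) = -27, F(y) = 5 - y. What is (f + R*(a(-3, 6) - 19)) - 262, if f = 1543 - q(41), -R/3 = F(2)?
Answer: 1355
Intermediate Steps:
R = -9 (R = -3*(5 - 1*2) = -3*(5 - 2) = -3*3 = -9)
q(J) = 34 (q(J) = 7 - 1*(-27) = 7 + 27 = 34)
a(w, S) = -2 + w + 2*S (a(w, S) = -2 + ((w + S) + S) = -2 + ((S + w) + S) = -2 + (w + 2*S) = -2 + w + 2*S)
f = 1509 (f = 1543 - 1*34 = 1543 - 34 = 1509)
(f + R*(a(-3, 6) - 19)) - 262 = (1509 - 9*((-2 - 3 + 2*6) - 19)) - 262 = (1509 - 9*((-2 - 3 + 12) - 19)) - 262 = (1509 - 9*(7 - 19)) - 262 = (1509 - 9*(-12)) - 262 = (1509 + 108) - 262 = 1617 - 262 = 1355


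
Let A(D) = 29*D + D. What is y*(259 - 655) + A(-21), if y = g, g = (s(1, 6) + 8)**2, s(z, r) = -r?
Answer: -2214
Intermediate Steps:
A(D) = 30*D
g = 4 (g = (-1*6 + 8)**2 = (-6 + 8)**2 = 2**2 = 4)
y = 4
y*(259 - 655) + A(-21) = 4*(259 - 655) + 30*(-21) = 4*(-396) - 630 = -1584 - 630 = -2214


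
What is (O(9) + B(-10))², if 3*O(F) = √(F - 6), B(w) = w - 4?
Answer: (42 - √3)²/9 ≈ 180.17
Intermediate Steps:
B(w) = -4 + w
O(F) = √(-6 + F)/3 (O(F) = √(F - 6)/3 = √(-6 + F)/3)
(O(9) + B(-10))² = (√(-6 + 9)/3 + (-4 - 10))² = (√3/3 - 14)² = (-14 + √3/3)²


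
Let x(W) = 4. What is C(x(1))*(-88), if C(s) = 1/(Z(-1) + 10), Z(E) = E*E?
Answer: -8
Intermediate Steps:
Z(E) = E²
C(s) = 1/11 (C(s) = 1/((-1)² + 10) = 1/(1 + 10) = 1/11)
C(x(1))*(-88) = (1/11)*(-88) = -8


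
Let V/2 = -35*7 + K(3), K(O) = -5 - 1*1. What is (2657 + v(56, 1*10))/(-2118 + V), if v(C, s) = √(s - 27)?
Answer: -2657/2620 - I*√17/2620 ≈ -1.0141 - 0.0015737*I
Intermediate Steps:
K(O) = -6 (K(O) = -5 - 1 = -6)
V = -502 (V = 2*(-35*7 - 6) = 2*(-245 - 6) = 2*(-251) = -502)
v(C, s) = √(-27 + s)
(2657 + v(56, 1*10))/(-2118 + V) = (2657 + √(-27 + 1*10))/(-2118 - 502) = (2657 + √(-27 + 10))/(-2620) = (2657 + √(-17))*(-1/2620) = (2657 + I*√17)*(-1/2620) = -2657/2620 - I*√17/2620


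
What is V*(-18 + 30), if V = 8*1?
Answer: 96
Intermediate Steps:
V = 8
V*(-18 + 30) = 8*(-18 + 30) = 8*12 = 96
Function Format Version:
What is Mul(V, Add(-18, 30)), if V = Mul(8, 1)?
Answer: 96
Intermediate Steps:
V = 8
Mul(V, Add(-18, 30)) = Mul(8, Add(-18, 30)) = Mul(8, 12) = 96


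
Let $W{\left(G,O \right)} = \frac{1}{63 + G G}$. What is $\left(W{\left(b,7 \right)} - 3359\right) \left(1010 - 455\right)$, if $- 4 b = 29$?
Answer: $- \frac{3446980125}{1849} \approx -1.8642 \cdot 10^{6}$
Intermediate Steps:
$b = - \frac{29}{4}$ ($b = \left(- \frac{1}{4}\right) 29 = - \frac{29}{4} \approx -7.25$)
$W{\left(G,O \right)} = \frac{1}{63 + G^{2}}$
$\left(W{\left(b,7 \right)} - 3359\right) \left(1010 - 455\right) = \left(\frac{1}{63 + \left(- \frac{29}{4}\right)^{2}} - 3359\right) \left(1010 - 455\right) = \left(\frac{1}{63 + \frac{841}{16}} - 3359\right) 555 = \left(\frac{1}{\frac{1849}{16}} - 3359\right) 555 = \left(\frac{16}{1849} - 3359\right) 555 = \left(- \frac{6210775}{1849}\right) 555 = - \frac{3446980125}{1849}$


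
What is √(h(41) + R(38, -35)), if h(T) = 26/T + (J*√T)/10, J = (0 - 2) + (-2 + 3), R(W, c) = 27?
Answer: √(4645300 - 16810*√41)/410 ≈ 5.1956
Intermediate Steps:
J = -1 (J = -2 + 1 = -1)
h(T) = 26/T - √T/10
√(h(41) + R(38, -35)) = √((⅒)*(260 - 41^(3/2))/41 + 27) = √((⅒)*(1/41)*(260 - 41*√41) + 27) = √((26/41 - √41/10) + 27) = √(1133/41 - √41/10)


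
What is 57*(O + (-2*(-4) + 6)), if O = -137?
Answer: -7011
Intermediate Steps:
57*(O + (-2*(-4) + 6)) = 57*(-137 + (-2*(-4) + 6)) = 57*(-137 + (8 + 6)) = 57*(-137 + 14) = 57*(-123) = -7011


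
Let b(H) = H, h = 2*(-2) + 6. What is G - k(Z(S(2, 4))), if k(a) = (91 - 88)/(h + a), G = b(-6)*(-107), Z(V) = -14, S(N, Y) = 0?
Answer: 2569/4 ≈ 642.25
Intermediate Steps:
h = 2 (h = -4 + 6 = 2)
G = 642 (G = -6*(-107) = 642)
k(a) = 3/(2 + a) (k(a) = (91 - 88)/(2 + a) = 3/(2 + a))
G - k(Z(S(2, 4))) = 642 - 3/(2 - 14) = 642 - 3/(-12) = 642 - 3*(-1)/12 = 642 - 1*(-¼) = 642 + ¼ = 2569/4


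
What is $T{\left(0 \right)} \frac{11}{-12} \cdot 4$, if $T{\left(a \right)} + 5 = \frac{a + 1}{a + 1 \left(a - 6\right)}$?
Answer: $\frac{341}{18} \approx 18.944$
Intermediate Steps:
$T{\left(a \right)} = -5 + \frac{1 + a}{-6 + 2 a}$ ($T{\left(a \right)} = -5 + \frac{a + 1}{a + 1 \left(a - 6\right)} = -5 + \frac{1 + a}{a + 1 \left(-6 + a\right)} = -5 + \frac{1 + a}{a + \left(-6 + a\right)} = -5 + \frac{1 + a}{-6 + 2 a}$)
$T{\left(0 \right)} \frac{11}{-12} \cdot 4 = \frac{31 - 0}{2 \left(-3 + 0\right)} \frac{11}{-12} \cdot 4 = \frac{31 + 0}{2 \left(-3\right)} 11 \left(- \frac{1}{12}\right) 4 = \frac{1}{2} \left(- \frac{1}{3}\right) 31 \left(- \frac{11}{12}\right) 4 = \left(- \frac{31}{6}\right) \left(- \frac{11}{12}\right) 4 = \frac{341}{72} \cdot 4 = \frac{341}{18}$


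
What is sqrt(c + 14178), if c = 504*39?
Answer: sqrt(33834) ≈ 183.94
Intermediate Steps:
c = 19656
sqrt(c + 14178) = sqrt(19656 + 14178) = sqrt(33834)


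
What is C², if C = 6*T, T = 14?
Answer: 7056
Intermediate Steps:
C = 84 (C = 6*14 = 84)
C² = 84² = 7056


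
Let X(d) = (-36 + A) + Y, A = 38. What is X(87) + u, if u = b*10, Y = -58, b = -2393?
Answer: -23986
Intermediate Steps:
u = -23930 (u = -2393*10 = -23930)
X(d) = -56 (X(d) = (-36 + 38) - 58 = 2 - 58 = -56)
X(87) + u = -56 - 23930 = -23986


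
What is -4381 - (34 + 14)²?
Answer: -6685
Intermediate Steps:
-4381 - (34 + 14)² = -4381 - 1*48² = -4381 - 1*2304 = -4381 - 2304 = -6685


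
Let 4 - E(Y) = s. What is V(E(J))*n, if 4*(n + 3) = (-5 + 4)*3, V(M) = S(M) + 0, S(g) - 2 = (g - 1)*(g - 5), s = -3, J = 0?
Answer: -105/2 ≈ -52.500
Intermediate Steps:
S(g) = 2 + (-1 + g)*(-5 + g) (S(g) = 2 + (g - 1)*(g - 5) = 2 + (-1 + g)*(-5 + g))
E(Y) = 7 (E(Y) = 4 - 1*(-3) = 4 + 3 = 7)
V(M) = 7 + M² - 6*M (V(M) = (7 + M² - 6*M) + 0 = 7 + M² - 6*M)
n = -15/4 (n = -3 + ((-5 + 4)*3)/4 = -3 + (-1*3)/4 = -3 + (¼)*(-3) = -3 - ¾ = -15/4 ≈ -3.7500)
V(E(J))*n = (7 + 7² - 6*7)*(-15/4) = (7 + 49 - 42)*(-15/4) = 14*(-15/4) = -105/2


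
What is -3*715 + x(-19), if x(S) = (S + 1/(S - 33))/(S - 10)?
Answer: -3233671/1508 ≈ -2144.3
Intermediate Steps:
x(S) = (S + 1/(-33 + S))/(-10 + S)
-3*715 + x(-19) = -3*715 + (1 + (-19)² - 33*(-19))/(330 + (-19)² - 43*(-19)) = -2145 + (1 + 361 + 627)/(330 + 361 + 817) = -2145 + 989/1508 = -3233671/1508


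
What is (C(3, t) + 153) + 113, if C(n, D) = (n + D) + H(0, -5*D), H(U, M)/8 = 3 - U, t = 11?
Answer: 304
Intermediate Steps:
H(U, M) = 24 - 8*U (H(U, M) = 8*(3 - U) = 24 - 8*U)
C(n, D) = 24 + D + n (C(n, D) = (n + D) + (24 - 8*0) = (D + n) + (24 + 0) = (D + n) + 24 = 24 + D + n)
(C(3, t) + 153) + 113 = ((24 + 11 + 3) + 153) + 113 = (38 + 153) + 113 = 191 + 113 = 304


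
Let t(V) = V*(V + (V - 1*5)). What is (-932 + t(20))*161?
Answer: -37352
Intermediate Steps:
t(V) = V*(-5 + 2*V) (t(V) = V*(V + (V - 5)) = V*(V + (-5 + V)) = V*(-5 + 2*V))
(-932 + t(20))*161 = (-932 + 20*(-5 + 2*20))*161 = (-932 + 20*(-5 + 40))*161 = (-932 + 20*35)*161 = (-932 + 700)*161 = -232*161 = -37352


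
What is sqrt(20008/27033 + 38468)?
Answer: 2*sqrt(7028076185979)/27033 ≈ 196.13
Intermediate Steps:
sqrt(20008/27033 + 38468) = sqrt(1039925452/27033) = 2*sqrt(7028076185979)/27033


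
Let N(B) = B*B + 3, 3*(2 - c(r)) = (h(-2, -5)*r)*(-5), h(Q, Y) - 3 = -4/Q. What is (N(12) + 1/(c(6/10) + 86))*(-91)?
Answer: -1244152/93 ≈ -13378.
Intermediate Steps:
h(Q, Y) = 3 - 4/Q
c(r) = 2 + 25*r/3 (c(r) = 2 - (3 - 4/(-2))*r*(-5)/3 = 2 - (3 - 4*(-½))*r*(-5)/3 = 2 - (3 + 2)*r*(-5)/3 = 2 - 5*r*(-5)/3 = 2 - (-25)*r/3 = 2 + 25*r/3)
N(B) = 3 + B² (N(B) = B² + 3 = 3 + B²)
(N(12) + 1/(c(6/10) + 86))*(-91) = ((3 + 12²) + 1/((2 + 25*(6/10)/3) + 86))*(-91) = ((3 + 144) + 1/((2 + 25*(6*(⅒))/3) + 86))*(-91) = (147 + 1/((2 + (25/3)*(⅗)) + 86))*(-91) = (147 + 1/((2 + 5) + 86))*(-91) = (147 + 1/(7 + 86))*(-91) = (147 + 1/93)*(-91) = (13672/93)*(-91) = -1244152/93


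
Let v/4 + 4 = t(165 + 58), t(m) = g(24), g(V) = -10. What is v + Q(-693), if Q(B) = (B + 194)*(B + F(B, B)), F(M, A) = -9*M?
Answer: -2766512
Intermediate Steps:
t(m) = -10
Q(B) = -8*B*(194 + B) (Q(B) = (B + 194)*(B - 9*B) = (194 + B)*(-8*B) = -8*B*(194 + B))
v = -56 (v = -16 + 4*(-10) = -16 - 40 = -56)
v + Q(-693) = -56 + 8*(-693)*(-194 - 1*(-693)) = -56 + 8*(-693)*(-194 + 693) = -56 + 8*(-693)*499 = -56 - 2766456 = -2766512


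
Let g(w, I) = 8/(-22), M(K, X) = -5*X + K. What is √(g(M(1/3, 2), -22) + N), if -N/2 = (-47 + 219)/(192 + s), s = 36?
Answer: I*√736098/627 ≈ 1.3684*I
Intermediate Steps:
N = -86/57 (N = -2*(-47 + 219)/(192 + 36) = -344/228 = -2*43/57 = -86/57 ≈ -1.5088)
M(K, X) = K - 5*X
g(w, I) = -4/11 (g(w, I) = 8*(-1/22) = -4/11)
√(g(M(1/3, 2), -22) + N) = √(-4/11 - 86/57) = √(-1174/627) = I*√736098/627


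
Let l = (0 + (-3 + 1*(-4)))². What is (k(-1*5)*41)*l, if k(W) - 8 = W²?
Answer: 66297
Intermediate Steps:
k(W) = 8 + W²
l = 49 (l = (0 + (-3 - 4))² = (0 - 7)² = (-7)² = 49)
(k(-1*5)*41)*l = ((8 + (-1*5)²)*41)*49 = ((8 + (-5)²)*41)*49 = ((8 + 25)*41)*49 = (33*41)*49 = 1353*49 = 66297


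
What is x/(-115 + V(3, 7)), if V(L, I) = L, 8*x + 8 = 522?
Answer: -257/448 ≈ -0.57366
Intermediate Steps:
x = 257/4 (x = -1 + (⅛)*522 = -1 + 261/4 = 257/4 ≈ 64.250)
x/(-115 + V(3, 7)) = (257/4)/(-115 + 3) = (257/4)/(-112) = -1/112*257/4 = -257/448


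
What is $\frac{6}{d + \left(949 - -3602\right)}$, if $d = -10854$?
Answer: $- \frac{2}{2101} \approx -0.00095193$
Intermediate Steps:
$\frac{6}{d + \left(949 - -3602\right)} = \frac{6}{-10854 + \left(949 - -3602\right)} = \frac{6}{-10854 + \left(949 + 3602\right)} = \frac{6}{-10854 + 4551} = \frac{6}{-6303} = 6 \left(- \frac{1}{6303}\right) = - \frac{2}{2101}$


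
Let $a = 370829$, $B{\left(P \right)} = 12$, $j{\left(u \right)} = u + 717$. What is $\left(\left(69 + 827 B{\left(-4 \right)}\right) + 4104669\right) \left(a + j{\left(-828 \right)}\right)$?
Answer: $1525379267316$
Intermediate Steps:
$j{\left(u \right)} = 717 + u$
$\left(\left(69 + 827 B{\left(-4 \right)}\right) + 4104669\right) \left(a + j{\left(-828 \right)}\right) = \left(\left(69 + 827 \cdot 12\right) + 4104669\right) \left(370829 + \left(717 - 828\right)\right) = \left(\left(69 + 9924\right) + 4104669\right) \left(370829 - 111\right) = \left(9993 + 4104669\right) 370718 = 4114662 \cdot 370718 = 1525379267316$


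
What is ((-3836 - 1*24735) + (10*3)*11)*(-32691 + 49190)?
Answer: -465948259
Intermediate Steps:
((-3836 - 1*24735) + (10*3)*11)*(-32691 + 49190) = ((-3836 - 24735) + 30*11)*16499 = (-28571 + 330)*16499 = -28241*16499 = -465948259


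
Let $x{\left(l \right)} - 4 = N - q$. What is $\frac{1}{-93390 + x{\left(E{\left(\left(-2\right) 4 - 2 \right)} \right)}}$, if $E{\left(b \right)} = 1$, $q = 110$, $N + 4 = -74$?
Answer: $- \frac{1}{93574} \approx -1.0687 \cdot 10^{-5}$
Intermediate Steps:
$N = -78$ ($N = -4 - 74 = -78$)
$x{\left(l \right)} = -184$ ($x{\left(l \right)} = 4 - 188 = -184$)
$\frac{1}{-93390 + x{\left(E{\left(\left(-2\right) 4 - 2 \right)} \right)}} = \frac{1}{-93390 - 184} = \frac{1}{-93574} = - \frac{1}{93574}$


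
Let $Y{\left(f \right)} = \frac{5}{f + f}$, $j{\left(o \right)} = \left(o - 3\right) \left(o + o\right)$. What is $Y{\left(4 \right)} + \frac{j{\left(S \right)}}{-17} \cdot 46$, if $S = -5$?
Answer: $- \frac{29355}{136} \approx -215.85$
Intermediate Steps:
$j{\left(o \right)} = 2 o \left(-3 + o\right)$ ($j{\left(o \right)} = \left(-3 + o\right) 2 o = 2 o \left(-3 + o\right)$)
$Y{\left(f \right)} = \frac{5}{2 f}$
$Y{\left(4 \right)} + \frac{j{\left(S \right)}}{-17} \cdot 46 = \frac{5}{2 \cdot 4} + \frac{2 \left(-5\right) \left(-3 - 5\right)}{-17} \cdot 46 = \frac{5}{2} \cdot \frac{1}{4} + 2 \left(-5\right) \left(-8\right) \left(- \frac{1}{17}\right) 46 = \frac{5}{8} + 80 \left(- \frac{1}{17}\right) 46 = \frac{5}{8} - \frac{3680}{17} = - \frac{29355}{136}$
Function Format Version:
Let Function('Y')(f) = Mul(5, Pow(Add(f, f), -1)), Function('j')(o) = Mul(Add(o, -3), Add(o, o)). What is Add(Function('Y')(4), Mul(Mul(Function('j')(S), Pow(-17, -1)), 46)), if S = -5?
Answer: Rational(-29355, 136) ≈ -215.85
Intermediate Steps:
Function('j')(o) = Mul(2, o, Add(-3, o)) (Function('j')(o) = Mul(Add(-3, o), Mul(2, o)) = Mul(2, o, Add(-3, o)))
Function('Y')(f) = Mul(Rational(5, 2), Pow(f, -1)) (Function('Y')(f) = Mul(5, Pow(Mul(2, f), -1)) = Mul(5, Mul(Rational(1, 2), Pow(f, -1))) = Mul(Rational(5, 2), Pow(f, -1)))
Add(Function('Y')(4), Mul(Mul(Function('j')(S), Pow(-17, -1)), 46)) = Add(Mul(Rational(5, 2), Pow(4, -1)), Mul(Mul(Mul(2, -5, Add(-3, -5)), Pow(-17, -1)), 46)) = Add(Mul(Rational(5, 2), Rational(1, 4)), Mul(Mul(Mul(2, -5, -8), Rational(-1, 17)), 46)) = Add(Rational(5, 8), Mul(Mul(80, Rational(-1, 17)), 46)) = Add(Rational(5, 8), Mul(Rational(-80, 17), 46)) = Add(Rational(5, 8), Rational(-3680, 17)) = Rational(-29355, 136)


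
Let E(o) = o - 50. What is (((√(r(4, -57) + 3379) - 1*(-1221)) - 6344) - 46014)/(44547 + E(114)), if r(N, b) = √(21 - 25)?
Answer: -51137/44611 + √(3379 + 2*I)/44611 ≈ -1.145 + 3.8562e-7*I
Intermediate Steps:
E(o) = -50 + o
r(N, b) = 2*I (r(N, b) = √(-4) = 2*I)
(((√(r(4, -57) + 3379) - 1*(-1221)) - 6344) - 46014)/(44547 + E(114)) = (((√(2*I + 3379) - 1*(-1221)) - 6344) - 46014)/(44547 + (-50 + 114)) = (((√(3379 + 2*I) + 1221) - 6344) - 46014)/(44547 + 64) = (((1221 + √(3379 + 2*I)) - 6344) - 46014)/44611 = ((-5123 + √(3379 + 2*I)) - 46014)*(1/44611) = (-51137 + √(3379 + 2*I))*(1/44611) = -51137/44611 + √(3379 + 2*I)/44611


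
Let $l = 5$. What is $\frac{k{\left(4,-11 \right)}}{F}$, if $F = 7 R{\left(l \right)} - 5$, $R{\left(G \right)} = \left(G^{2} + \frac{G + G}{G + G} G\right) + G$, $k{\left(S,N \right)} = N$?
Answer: $- \frac{11}{240} \approx -0.045833$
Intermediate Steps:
$R{\left(G \right)} = G^{2} + 2 G$ ($R{\left(G \right)} = \left(G^{2} + \frac{2 G}{2 G} G\right) + G = \left(G^{2} + 2 G \frac{1}{2 G} G\right) + G = \left(G^{2} + 1 G\right) + G = \left(G^{2} + G\right) + G = \left(G + G^{2}\right) + G = G^{2} + 2 G$)
$F = 240$ ($F = 7 \cdot 5 \left(2 + 5\right) - 5 = 7 \cdot 5 \cdot 7 - 5 = 7 \cdot 35 - 5 = 245 - 5 = 240$)
$\frac{k{\left(4,-11 \right)}}{F} = - \frac{11}{240}$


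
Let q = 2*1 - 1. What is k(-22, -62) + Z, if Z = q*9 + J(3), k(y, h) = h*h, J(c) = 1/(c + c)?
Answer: 23119/6 ≈ 3853.2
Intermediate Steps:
J(c) = 1/(2*c)
k(y, h) = h²
q = 1 (q = 2 - 1 = 1)
Z = 55/6 (Z = 1*9 + (½)/3 = 9 + (½)*(⅓) = 9 + ⅙ = 55/6 ≈ 9.1667)
k(-22, -62) + Z = (-62)² + 55/6 = 3844 + 55/6 = 23119/6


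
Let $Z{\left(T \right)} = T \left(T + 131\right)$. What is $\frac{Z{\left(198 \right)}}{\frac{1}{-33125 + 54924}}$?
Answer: $1420030458$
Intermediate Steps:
$Z{\left(T \right)} = T \left(131 + T\right)$
$\frac{Z{\left(198 \right)}}{\frac{1}{-33125 + 54924}} = \frac{198 \left(131 + 198\right)}{\frac{1}{-33125 + 54924}} = \frac{198 \cdot 329}{\frac{1}{21799}} = 65142 \frac{1}{\frac{1}{21799}} = 65142 \cdot 21799 = 1420030458$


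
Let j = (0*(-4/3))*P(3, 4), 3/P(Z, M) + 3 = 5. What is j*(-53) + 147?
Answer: 147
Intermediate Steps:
P(Z, M) = 3/2 (P(Z, M) = 3/(-3 + 5) = 3/2)
j = 0 (j = (0*(-4/3))*(3/2) = 0*(3/2) = 0)
j*(-53) + 147 = 0*(-53) + 147 = 0 + 147 = 147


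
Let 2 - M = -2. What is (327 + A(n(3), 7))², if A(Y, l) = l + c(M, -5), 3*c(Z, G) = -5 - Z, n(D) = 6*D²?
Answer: 109561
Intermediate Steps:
M = 4 (M = 2 - 1*(-2) = 2 + 2 = 4)
c(Z, G) = -5/3 - Z/3 (c(Z, G) = (-5 - Z)/3 = -5/3 - Z/3)
A(Y, l) = -3 + l (A(Y, l) = l + (-5/3 - ⅓*4) = l + (-5/3 - 4/3) = l - 3 = -3 + l)
(327 + A(n(3), 7))² = (327 + (-3 + 7))² = (327 + 4)² = 331² = 109561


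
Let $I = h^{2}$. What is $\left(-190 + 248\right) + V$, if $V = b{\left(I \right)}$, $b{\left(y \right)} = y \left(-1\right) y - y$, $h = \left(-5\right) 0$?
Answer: $58$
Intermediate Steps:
$h = 0$
$I = 0$ ($I = 0^{2} = 0$)
$b{\left(y \right)} = - y - y^{2}$ ($b{\left(y \right)} = - y y - y = - y^{2} - y = - y - y^{2}$)
$V = 0$ ($V = \left(-1\right) 0 \left(1 + 0\right) = \left(-1\right) 0 \cdot 1 = 0$)
$\left(-190 + 248\right) + V = \left(-190 + 248\right) + 0 = 58 + 0 = 58$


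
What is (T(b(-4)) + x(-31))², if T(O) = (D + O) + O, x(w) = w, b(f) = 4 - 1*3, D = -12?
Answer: 1681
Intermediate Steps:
b(f) = 1 (b(f) = 4 - 3 = 1)
T(O) = -12 + 2*O (T(O) = (-12 + O) + O = -12 + 2*O)
(T(b(-4)) + x(-31))² = ((-12 + 2*1) - 31)² = ((-12 + 2) - 31)² = (-10 - 31)² = (-41)² = 1681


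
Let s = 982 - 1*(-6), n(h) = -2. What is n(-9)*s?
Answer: -1976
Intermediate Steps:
s = 988 (s = 982 + 6 = 988)
n(-9)*s = -2*988 = -1976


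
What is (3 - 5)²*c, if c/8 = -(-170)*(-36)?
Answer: -195840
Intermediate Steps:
c = -48960 (c = 8*(-(-170)*(-36)) = 8*(-1*6120) = 8*(-6120) = -48960)
(3 - 5)²*c = (3 - 5)²*(-48960) = (-2)²*(-48960) = 4*(-48960) = -195840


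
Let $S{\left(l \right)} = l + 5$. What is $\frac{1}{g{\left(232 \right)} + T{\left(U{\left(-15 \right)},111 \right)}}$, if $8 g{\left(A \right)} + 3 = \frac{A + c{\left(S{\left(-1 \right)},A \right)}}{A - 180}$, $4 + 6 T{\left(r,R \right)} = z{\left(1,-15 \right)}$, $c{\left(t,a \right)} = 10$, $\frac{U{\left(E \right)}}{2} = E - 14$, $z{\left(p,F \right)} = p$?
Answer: $- \frac{208}{61} \approx -3.4098$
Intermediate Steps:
$S{\left(l \right)} = 5 + l$
$U{\left(E \right)} = -28 + 2 E$ ($U{\left(E \right)} = 2 \left(E - 14\right) = 2 \left(-14 + E\right) = -28 + 2 E$)
$T{\left(r,R \right)} = - \frac{1}{2}$ ($T{\left(r,R \right)} = - \frac{2}{3} + \frac{1}{6} \cdot 1 = - \frac{2}{3} + \frac{1}{6} = - \frac{1}{2}$)
$g{\left(A \right)} = - \frac{3}{8} + \frac{10 + A}{8 \left(-180 + A\right)}$ ($g{\left(A \right)} = - \frac{3}{8} + \frac{\left(A + 10\right) \frac{1}{A - 180}}{8} = - \frac{3}{8} + \frac{\left(10 + A\right) \frac{1}{-180 + A}}{8} = - \frac{3}{8} + \frac{\frac{1}{-180 + A} \left(10 + A\right)}{8} = - \frac{3}{8} + \frac{10 + A}{8 \left(-180 + A\right)}$)
$\frac{1}{g{\left(232 \right)} + T{\left(U{\left(-15 \right)},111 \right)}} = \frac{1}{\frac{275 - 232}{4 \left(-180 + 232\right)} - \frac{1}{2}} = \frac{1}{\frac{275 - 232}{4 \cdot 52} - \frac{1}{2}} = \frac{1}{\frac{1}{4} \cdot \frac{1}{52} \cdot 43 - \frac{1}{2}} = \frac{1}{\frac{43}{208} - \frac{1}{2}} = \frac{1}{- \frac{61}{208}} = - \frac{208}{61}$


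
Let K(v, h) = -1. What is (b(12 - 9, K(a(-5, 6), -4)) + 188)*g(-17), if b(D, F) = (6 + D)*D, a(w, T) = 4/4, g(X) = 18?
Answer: 3870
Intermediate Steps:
a(w, T) = 1 (a(w, T) = 4*(1/4) = 1)
b(D, F) = D*(6 + D)
(b(12 - 9, K(a(-5, 6), -4)) + 188)*g(-17) = ((12 - 9)*(6 + (12 - 9)) + 188)*18 = (3*(6 + 3) + 188)*18 = (3*9 + 188)*18 = (27 + 188)*18 = 215*18 = 3870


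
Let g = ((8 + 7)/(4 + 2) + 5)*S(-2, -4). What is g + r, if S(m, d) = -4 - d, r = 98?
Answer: 98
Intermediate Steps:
g = 0 (g = ((8 + 7)/(4 + 2) + 5)*(-4 - 1*(-4)) = (15/6 + 5)*(-4 + 4) = (15*(1/6) + 5)*0 = (5/2 + 5)*0 = (15/2)*0 = 0)
g + r = 0 + 98 = 98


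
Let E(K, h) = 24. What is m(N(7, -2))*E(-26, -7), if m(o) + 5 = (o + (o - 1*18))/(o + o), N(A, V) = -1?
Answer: 120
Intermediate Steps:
m(o) = -5 + (-18 + 2*o)/(2*o) (m(o) = -5 + (o + (o - 1*18))/(o + o) = -5 + (o + (o - 18))/((2*o)) = -5 + (o + (-18 + o))*(1/(2*o)) = -5 + (-18 + 2*o)*(1/(2*o)) = -5 + (-18 + 2*o)/(2*o))
m(N(7, -2))*E(-26, -7) = (-4 - 9/(-1))*24 = (-4 - 9*(-1))*24 = (-4 + 9)*24 = 5*24 = 120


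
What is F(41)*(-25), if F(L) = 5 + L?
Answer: -1150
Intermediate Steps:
F(41)*(-25) = (5 + 41)*(-25) = 46*(-25) = -1150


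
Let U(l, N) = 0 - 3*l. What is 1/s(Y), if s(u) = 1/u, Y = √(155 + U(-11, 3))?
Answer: 2*√47 ≈ 13.711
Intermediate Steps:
U(l, N) = -3*l
Y = 2*√47 (Y = √(155 - 3*(-11)) = √(155 + 33) = √188 = 2*√47 ≈ 13.711)
1/s(Y) = 1/(1/(2*√47)) = 1/(√47/94) = 2*√47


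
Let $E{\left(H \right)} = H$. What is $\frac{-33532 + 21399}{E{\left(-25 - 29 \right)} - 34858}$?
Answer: $\frac{12133}{34912} \approx 0.34753$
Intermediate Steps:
$\frac{-33532 + 21399}{E{\left(-25 - 29 \right)} - 34858} = \frac{-33532 + 21399}{\left(-25 - 29\right) - 34858} = - \frac{12133}{-54 - 34858} = - \frac{12133}{-34912} = \left(-12133\right) \left(- \frac{1}{34912}\right) = \frac{12133}{34912}$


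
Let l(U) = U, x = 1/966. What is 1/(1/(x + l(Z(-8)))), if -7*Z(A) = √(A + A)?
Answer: 1/966 - 4*I/7 ≈ 0.0010352 - 0.57143*I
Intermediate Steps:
x = 1/966 ≈ 0.0010352
Z(A) = -√2*√A/7 (Z(A) = -√(A + A)/7 = -√2*√A/7)
1/(1/(x + l(Z(-8)))) = 1/(1/(1/966 - √2*√(-8)/7)) = 1/(1/(1/966 - √2*2*I*√2/7)) = 1/(1/(1/966 - 4*I/7)) = 1/(933156*(1/966 + 4*I/7)/304705) = 1/966 - 4*I/7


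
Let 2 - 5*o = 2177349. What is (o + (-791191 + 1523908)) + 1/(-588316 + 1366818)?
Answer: 1157039255481/3892510 ≈ 2.9725e+5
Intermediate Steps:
o = -2177347/5 (o = ⅖ - ⅕*2177349 = ⅖ - 2177349/5 = -2177347/5 ≈ -4.3547e+5)
(o + (-791191 + 1523908)) + 1/(-588316 + 1366818) = (-2177347/5 + (-791191 + 1523908)) + 1/(-588316 + 1366818) = (-2177347/5 + 732717) + 1/778502 = 1486238/5 + 1/778502 = 1157039255481/3892510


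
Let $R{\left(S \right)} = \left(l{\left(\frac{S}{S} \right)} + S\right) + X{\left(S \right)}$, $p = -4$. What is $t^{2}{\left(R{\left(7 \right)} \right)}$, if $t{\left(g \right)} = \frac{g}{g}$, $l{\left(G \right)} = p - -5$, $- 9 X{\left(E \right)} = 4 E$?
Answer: $1$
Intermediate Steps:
$X{\left(E \right)} = - \frac{4 E}{9}$
$l{\left(G \right)} = 1$ ($l{\left(G \right)} = -4 - -5 = -4 + 5 = 1$)
$R{\left(S \right)} = 1 + \frac{5 S}{9}$ ($R{\left(S \right)} = \left(1 + S\right) - \frac{4 S}{9} = 1 + \frac{5 S}{9}$)
$t{\left(g \right)} = 1$
$t^{2}{\left(R{\left(7 \right)} \right)} = 1^{2} = 1$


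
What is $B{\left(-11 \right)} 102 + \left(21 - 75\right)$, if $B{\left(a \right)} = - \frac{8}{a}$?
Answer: $\frac{222}{11} \approx 20.182$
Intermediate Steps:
$B{\left(-11 \right)} 102 + \left(21 - 75\right) = - \frac{8}{-11} \cdot 102 + \left(21 - 75\right) = \left(-8\right) \left(- \frac{1}{11}\right) 102 + \left(21 - 75\right) = \frac{8}{11} \cdot 102 - 54 = \frac{816}{11} - 54 = \frac{222}{11}$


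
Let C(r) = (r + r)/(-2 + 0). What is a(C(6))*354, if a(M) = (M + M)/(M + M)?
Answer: 354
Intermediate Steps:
C(r) = -r (C(r) = (2*r)/(-2) = (2*r)*(-1/2) = -r)
a(M) = 1 (a(M) = (2*M)/((2*M)) = (2*M)*(1/(2*M)) = 1)
a(C(6))*354 = 1*354 = 354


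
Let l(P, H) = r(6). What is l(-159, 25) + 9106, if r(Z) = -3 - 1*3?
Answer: 9100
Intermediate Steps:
r(Z) = -6 (r(Z) = -3 - 3 = -6)
l(P, H) = -6
l(-159, 25) + 9106 = -6 + 9106 = 9100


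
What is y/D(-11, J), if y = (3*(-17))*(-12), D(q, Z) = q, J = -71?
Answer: -612/11 ≈ -55.636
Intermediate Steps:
y = 612 (y = -51*(-12) = 612)
y/D(-11, J) = 612/(-11) = 612*(-1/11) = -612/11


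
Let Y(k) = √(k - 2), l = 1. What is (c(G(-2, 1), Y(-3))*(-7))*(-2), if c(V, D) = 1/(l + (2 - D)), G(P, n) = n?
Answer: 3 + I*√5 ≈ 3.0 + 2.2361*I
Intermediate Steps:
Y(k) = √(-2 + k)
c(V, D) = 1/(3 - D) (c(V, D) = 1/(1 + (2 - D)) = 1/(3 - D))
(c(G(-2, 1), Y(-3))*(-7))*(-2) = (-7/(3 - √(-2 - 3)))*(-2) = (-7/(3 - √(-5)))*(-2) = (-7/(3 - I*√5))*(-2) = -7/(3 - I*√5)*(-2) = 14/(3 - I*√5)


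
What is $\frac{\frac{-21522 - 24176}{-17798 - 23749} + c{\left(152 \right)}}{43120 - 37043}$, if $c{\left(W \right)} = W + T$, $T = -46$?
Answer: $\frac{4449680}{252481119} \approx 0.017624$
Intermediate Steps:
$c{\left(W \right)} = -46 + W$ ($c{\left(W \right)} = W - 46 = -46 + W$)
$\frac{\frac{-21522 - 24176}{-17798 - 23749} + c{\left(152 \right)}}{43120 - 37043} = \frac{\frac{-21522 - 24176}{-17798 - 23749} + \left(-46 + 152\right)}{43120 - 37043} = \frac{- \frac{45698}{-41547} + 106}{6077} = \left(\left(-45698\right) \left(- \frac{1}{41547}\right) + 106\right) \frac{1}{6077} = \left(\frac{45698}{41547} + 106\right) \frac{1}{6077} = \frac{4449680}{41547} \cdot \frac{1}{6077} = \frac{4449680}{252481119}$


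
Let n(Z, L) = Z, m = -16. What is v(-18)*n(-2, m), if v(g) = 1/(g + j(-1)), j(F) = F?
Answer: 2/19 ≈ 0.10526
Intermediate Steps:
v(g) = 1/(-1 + g) (v(g) = 1/(g - 1) = 1/(-1 + g))
v(-18)*n(-2, m) = -2/(-1 - 18) = -2/(-19) = -1/19*(-2) = 2/19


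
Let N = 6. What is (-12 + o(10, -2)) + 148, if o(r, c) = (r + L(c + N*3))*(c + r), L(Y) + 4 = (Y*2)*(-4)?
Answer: -840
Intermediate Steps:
L(Y) = -4 - 8*Y (L(Y) = -4 + (Y*2)*(-4) = -4 + (2*Y)*(-4) = -4 - 8*Y)
o(r, c) = (c + r)*(-148 + r - 8*c) (o(r, c) = (r + (-4 - 8*(c + 6*3)))*(c + r) = (r + (-4 - 8*(c + 18)))*(c + r) = (r + (-4 - 8*(18 + c)))*(c + r) = (r + (-4 + (-144 - 8*c)))*(c + r) = (r + (-148 - 8*c))*(c + r) = (-148 + r - 8*c)*(c + r) = (c + r)*(-148 + r - 8*c))
(-12 + o(10, -2)) + 148 = (-12 + (10² - 148*(-2) - 148*10 - 8*(-2)² - 7*(-2)*10)) + 148 = (-12 + (100 + 296 - 1480 - 8*4 + 140)) + 148 = (-12 + (100 + 296 - 1480 - 32 + 140)) + 148 = (-12 - 976) + 148 = -988 + 148 = -840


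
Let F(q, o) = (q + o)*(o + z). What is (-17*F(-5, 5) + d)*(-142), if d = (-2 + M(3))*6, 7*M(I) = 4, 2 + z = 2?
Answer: 8520/7 ≈ 1217.1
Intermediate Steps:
z = 0 (z = -2 + 2 = 0)
M(I) = 4/7 (M(I) = (1/7)*4 = 4/7)
F(q, o) = o*(o + q) (F(q, o) = (q + o)*(o + 0) = (o + q)*o = o*(o + q))
d = -60/7 (d = (-2 + 4/7)*6 = -10/7*6 = -60/7 ≈ -8.5714)
(-17*F(-5, 5) + d)*(-142) = (-85*(5 - 5) - 60/7)*(-142) = (-85*0 - 60/7)*(-142) = (-17*0 - 60/7)*(-142) = (0 - 60/7)*(-142) = -60/7*(-142) = 8520/7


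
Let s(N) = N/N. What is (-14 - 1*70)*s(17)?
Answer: -84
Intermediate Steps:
s(N) = 1
(-14 - 1*70)*s(17) = (-14 - 1*70)*1 = (-14 - 70)*1 = -84*1 = -84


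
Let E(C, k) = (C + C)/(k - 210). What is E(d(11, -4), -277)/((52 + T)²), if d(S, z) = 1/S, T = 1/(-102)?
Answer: -20808/150648530813 ≈ -1.3812e-7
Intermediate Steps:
T = -1/102 ≈ -0.0098039
E(C, k) = 2*C/(-210 + k) (E(C, k) = (2*C)/(-210 + k) = 2*C/(-210 + k))
E(d(11, -4), -277)/((52 + T)²) = (2/(11*(-210 - 277)))/((52 - 1/102)²) = (2*(1/11)/(-487))/((5303/102)²) = (2*(1/11)*(-1/487))/(28121809/10404) = -2/5357*10404/28121809 = -20808/150648530813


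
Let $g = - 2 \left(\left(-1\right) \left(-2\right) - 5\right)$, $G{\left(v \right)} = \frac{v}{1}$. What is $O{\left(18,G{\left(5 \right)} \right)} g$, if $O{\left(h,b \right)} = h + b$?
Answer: $138$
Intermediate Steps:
$G{\left(v \right)} = v$ ($G{\left(v \right)} = v 1 = v$)
$O{\left(h,b \right)} = b + h$
$g = 6$ ($g = - 2 \left(2 - 5\right) = \left(-2\right) \left(-3\right) = 6$)
$O{\left(18,G{\left(5 \right)} \right)} g = \left(5 + 18\right) 6 = 23 \cdot 6 = 138$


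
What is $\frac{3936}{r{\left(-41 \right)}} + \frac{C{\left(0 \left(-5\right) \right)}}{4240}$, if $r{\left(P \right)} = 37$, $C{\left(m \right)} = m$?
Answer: $\frac{3936}{37} \approx 106.38$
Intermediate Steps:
$\frac{3936}{r{\left(-41 \right)}} + \frac{C{\left(0 \left(-5\right) \right)}}{4240} = \frac{3936}{37} + \frac{0 \left(-5\right)}{4240} = 3936 \cdot \frac{1}{37} + 0 \cdot \frac{1}{4240} = \frac{3936}{37} + 0 = \frac{3936}{37}$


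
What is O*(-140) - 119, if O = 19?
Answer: -2779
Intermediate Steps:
O*(-140) - 119 = 19*(-140) - 119 = -2660 - 119 = -2779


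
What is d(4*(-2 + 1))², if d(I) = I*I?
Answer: 256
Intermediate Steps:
d(I) = I²
d(4*(-2 + 1))² = ((4*(-2 + 1))²)² = ((4*(-1))²)² = ((-4)²)² = 16² = 256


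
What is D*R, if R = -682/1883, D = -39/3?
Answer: 8866/1883 ≈ 4.7084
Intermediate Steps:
D = -13 (D = (⅓)*(-39) = -13)
R = -682/1883 (R = -682*1/1883 = -682/1883 ≈ -0.36219)
D*R = -13*(-682/1883) = 8866/1883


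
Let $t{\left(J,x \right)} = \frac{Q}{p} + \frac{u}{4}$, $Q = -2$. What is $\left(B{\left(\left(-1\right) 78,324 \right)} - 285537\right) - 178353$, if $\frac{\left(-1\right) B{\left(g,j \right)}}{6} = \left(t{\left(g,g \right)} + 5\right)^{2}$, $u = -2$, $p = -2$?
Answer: $- \frac{928143}{2} \approx -4.6407 \cdot 10^{5}$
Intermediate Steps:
$t{\left(J,x \right)} = \frac{1}{2}$ ($t{\left(J,x \right)} = - \frac{2}{-2} - \frac{2}{4} = \left(-2\right) \left(- \frac{1}{2}\right) - \frac{1}{2} = 1 - \frac{1}{2} = \frac{1}{2}$)
$B{\left(g,j \right)} = - \frac{363}{2}$ ($B{\left(g,j \right)} = - 6 \left(\frac{1}{2} + 5\right)^{2} = - 6 \left(\frac{11}{2}\right)^{2} = \left(-6\right) \frac{121}{4} = - \frac{363}{2}$)
$\left(B{\left(\left(-1\right) 78,324 \right)} - 285537\right) - 178353 = \left(- \frac{363}{2} - 285537\right) - 178353 = - \frac{571437}{2} - 178353 = - \frac{928143}{2}$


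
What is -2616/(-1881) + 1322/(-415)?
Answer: -467014/260205 ≈ -1.7948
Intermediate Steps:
-2616/(-1881) + 1322/(-415) = -2616*(-1/1881) + 1322*(-1/415) = 872/627 - 1322/415 = -467014/260205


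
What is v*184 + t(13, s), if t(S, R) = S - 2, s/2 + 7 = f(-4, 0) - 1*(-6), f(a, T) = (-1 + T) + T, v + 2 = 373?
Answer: 68275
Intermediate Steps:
v = 371 (v = -2 + 373 = 371)
f(a, T) = -1 + 2*T
s = -4 (s = -14 + 2*((-1 + 2*0) - 1*(-6)) = -14 + 2*((-1 + 0) + 6) = -14 + 2*(-1 + 6) = -14 + 2*5 = -14 + 10 = -4)
t(S, R) = -2 + S
v*184 + t(13, s) = 371*184 + (-2 + 13) = 68264 + 11 = 68275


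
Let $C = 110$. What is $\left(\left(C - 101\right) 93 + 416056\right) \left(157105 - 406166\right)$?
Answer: $-103831787473$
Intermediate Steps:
$\left(\left(C - 101\right) 93 + 416056\right) \left(157105 - 406166\right) = \left(\left(110 - 101\right) 93 + 416056\right) \left(157105 - 406166\right) = \left(9 \cdot 93 + 416056\right) \left(-249061\right) = \left(837 + 416056\right) \left(-249061\right) = 416893 \left(-249061\right) = -103831787473$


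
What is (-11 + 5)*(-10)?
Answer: 60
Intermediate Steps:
(-11 + 5)*(-10) = -6*(-10) = 60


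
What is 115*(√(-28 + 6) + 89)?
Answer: 10235 + 115*I*√22 ≈ 10235.0 + 539.4*I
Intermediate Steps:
115*(√(-28 + 6) + 89) = 115*(√(-22) + 89) = 115*(I*√22 + 89) = 115*(89 + I*√22) = 10235 + 115*I*√22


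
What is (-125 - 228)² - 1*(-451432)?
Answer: 576041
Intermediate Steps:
(-125 - 228)² - 1*(-451432) = (-353)² + 451432 = 124609 + 451432 = 576041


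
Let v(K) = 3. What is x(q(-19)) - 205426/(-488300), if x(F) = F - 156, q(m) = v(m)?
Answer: -37252237/244150 ≈ -152.58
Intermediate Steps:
q(m) = 3
x(F) = -156 + F
x(q(-19)) - 205426/(-488300) = (-156 + 3) - 205426/(-488300) = -153 - 205426*(-1/488300) = -153 + 102713/244150 = -37252237/244150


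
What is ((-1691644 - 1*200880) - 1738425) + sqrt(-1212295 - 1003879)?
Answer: -3630949 + I*sqrt(2216174) ≈ -3.6309e+6 + 1488.7*I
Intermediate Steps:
((-1691644 - 1*200880) - 1738425) + sqrt(-1212295 - 1003879) = ((-1691644 - 200880) - 1738425) + sqrt(-2216174) = (-1892524 - 1738425) + I*sqrt(2216174) = -3630949 + I*sqrt(2216174)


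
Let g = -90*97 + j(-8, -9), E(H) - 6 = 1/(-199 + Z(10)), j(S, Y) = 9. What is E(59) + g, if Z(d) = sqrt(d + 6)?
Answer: -1699426/195 ≈ -8715.0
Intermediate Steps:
Z(d) = sqrt(6 + d)
E(H) = 1169/195 (E(H) = 6 + 1/(-199 + sqrt(6 + 10)) = 6 + 1/(-199 + sqrt(16)) = 6 + 1/(-199 + 4) = 6 + 1/(-195) = 6 - 1/195 = 1169/195)
g = -8721 (g = -90*97 + 9 = -8730 + 9 = -8721)
E(59) + g = 1169/195 - 8721 = -1699426/195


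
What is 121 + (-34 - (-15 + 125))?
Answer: -23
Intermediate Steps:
121 + (-34 - (-15 + 125)) = 121 + (-34 - 1*110) = 121 + (-34 - 110) = 121 - 144 = -23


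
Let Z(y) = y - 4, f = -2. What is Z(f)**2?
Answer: 36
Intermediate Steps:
Z(y) = -4 + y
Z(f)**2 = (-4 - 2)**2 = (-6)**2 = 36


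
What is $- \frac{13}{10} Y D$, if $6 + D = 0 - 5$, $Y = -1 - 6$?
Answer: $- \frac{1001}{10} \approx -100.1$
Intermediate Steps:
$Y = -7$ ($Y = -1 - 6 = -7$)
$D = -11$ ($D = -6 + \left(0 - 5\right) = -6 - 5 = -11$)
$- \frac{13}{10} Y D = - \frac{13}{10} \left(-7\right) \left(-11\right) = \left(-13\right) \frac{1}{10} \left(-7\right) \left(-11\right) = \left(- \frac{13}{10}\right) \left(-7\right) \left(-11\right) = \frac{91}{10} \left(-11\right) = - \frac{1001}{10}$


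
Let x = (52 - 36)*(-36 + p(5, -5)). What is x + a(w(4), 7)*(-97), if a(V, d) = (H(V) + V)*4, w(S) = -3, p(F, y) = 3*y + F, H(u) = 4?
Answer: -1124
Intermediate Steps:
p(F, y) = F + 3*y
a(V, d) = 16 + 4*V (a(V, d) = (4 + V)*4 = 16 + 4*V)
x = -736 (x = (52 - 36)*(-36 + (5 + 3*(-5))) = 16*(-36 + (5 - 15)) = 16*(-36 - 10) = 16*(-46) = -736)
x + a(w(4), 7)*(-97) = -736 + (16 + 4*(-3))*(-97) = -736 + (16 - 12)*(-97) = -736 + 4*(-97) = -736 - 388 = -1124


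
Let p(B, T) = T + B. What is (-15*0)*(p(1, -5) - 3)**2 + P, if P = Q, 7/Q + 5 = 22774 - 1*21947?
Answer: 7/822 ≈ 0.0085158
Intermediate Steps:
Q = 7/822 (Q = 7/(-5 + (22774 - 1*21947)) = 7/(-5 + (22774 - 21947)) = 7/(-5 + 827) = 7/822 ≈ 0.0085158)
p(B, T) = B + T
P = 7/822 ≈ 0.0085158
(-15*0)*(p(1, -5) - 3)**2 + P = (-15*0)*((1 - 5) - 3)**2 + 7/822 = 0*(-4 - 3)**2 + 7/822 = 0*(-7)**2 + 7/822 = 0*49 + 7/822 = 0 + 7/822 = 7/822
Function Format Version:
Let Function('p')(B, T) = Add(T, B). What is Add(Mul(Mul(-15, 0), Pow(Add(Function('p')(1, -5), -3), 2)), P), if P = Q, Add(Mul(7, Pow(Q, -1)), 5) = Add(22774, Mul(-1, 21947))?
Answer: Rational(7, 822) ≈ 0.0085158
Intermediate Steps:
Q = Rational(7, 822) (Q = Mul(7, Pow(Add(-5, Add(22774, Mul(-1, 21947))), -1)) = Mul(7, Pow(Add(-5, Add(22774, -21947)), -1)) = Mul(7, Pow(Add(-5, 827), -1)) = Mul(7, Pow(822, -1)) = Mul(7, Rational(1, 822)) = Rational(7, 822) ≈ 0.0085158)
Function('p')(B, T) = Add(B, T)
P = Rational(7, 822) ≈ 0.0085158
Add(Mul(Mul(-15, 0), Pow(Add(Function('p')(1, -5), -3), 2)), P) = Add(Mul(Mul(-15, 0), Pow(Add(Add(1, -5), -3), 2)), Rational(7, 822)) = Add(Mul(0, Pow(Add(-4, -3), 2)), Rational(7, 822)) = Add(Mul(0, Pow(-7, 2)), Rational(7, 822)) = Add(Mul(0, 49), Rational(7, 822)) = Add(0, Rational(7, 822)) = Rational(7, 822)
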